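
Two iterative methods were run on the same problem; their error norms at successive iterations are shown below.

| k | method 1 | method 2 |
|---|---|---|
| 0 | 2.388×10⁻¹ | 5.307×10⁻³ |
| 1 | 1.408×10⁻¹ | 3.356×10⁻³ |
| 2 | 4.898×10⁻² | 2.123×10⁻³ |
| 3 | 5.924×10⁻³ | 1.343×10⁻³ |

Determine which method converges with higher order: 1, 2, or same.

Method 1: p ≈ ln(5.924×10⁻³/4.898×10⁻²)/ln(4.898×10⁻²/1.408×10⁻¹) ≈ 2.00.
Method 2: p ≈ ln(1.343×10⁻³/2.123×10⁻³)/ln(2.123×10⁻³/3.356×10⁻³) ≈ 1.00.
Method 1 has the higher order (≈2.0 vs ≈1.0).

1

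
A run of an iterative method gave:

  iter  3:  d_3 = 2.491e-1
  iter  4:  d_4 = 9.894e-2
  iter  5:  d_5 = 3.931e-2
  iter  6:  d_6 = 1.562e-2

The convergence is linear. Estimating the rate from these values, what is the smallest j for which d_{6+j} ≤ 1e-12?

26

Rate ρ ≈ d_6/d_5 = 1.562e-2/3.931e-2 = 0.3974.
After j more steps, d_{6+j} ≈ 1.562e-2·ρ^j; need ρ^j ≤ 1e-12/1.562e-2 = 6.40205e-11.
j ≥ ln(6.40205e-11)/ln(0.3974) = -23.4718/-0.92281 = 25.435.
So 26 more iterations are needed.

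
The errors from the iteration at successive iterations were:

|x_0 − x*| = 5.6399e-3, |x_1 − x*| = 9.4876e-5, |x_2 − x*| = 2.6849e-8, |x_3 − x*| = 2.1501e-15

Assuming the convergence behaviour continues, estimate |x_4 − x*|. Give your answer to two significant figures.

1.4e-29

First estimate the order: p ≈ ln(|x_3 − x*|/|x_2 − x*|) / ln(|x_2 − x*|/|x_1 − x*|) = ln(2.1501e-15/2.6849e-8)/ln(2.6849e-8/9.4876e-5) = ln(8.00812e-08)/ln(0.00028299) ≈ 2.0000.
Then |x_4 − x*| ≈ |x_3 − x*|·(|x_3 − x*|/|x_2 − x*|)^p = 2.1501e-15·(8.00812e-08)^2.0000 = 2.1501e-15·6.413e-15 ≈ 1.379e-29.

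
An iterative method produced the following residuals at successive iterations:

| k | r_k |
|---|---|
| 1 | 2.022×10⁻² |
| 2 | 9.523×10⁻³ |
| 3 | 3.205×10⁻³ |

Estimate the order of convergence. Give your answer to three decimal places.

p ≈ ln(r_3/r_2) / ln(r_2/r_1)
  = ln(3.205×10⁻³/9.523×10⁻³) / ln(9.523×10⁻³/2.022×10⁻²)
  = ln(0.336554) / ln(0.470969)
  = -1.088997 / -0.752963 ≈ 1.446282

1.446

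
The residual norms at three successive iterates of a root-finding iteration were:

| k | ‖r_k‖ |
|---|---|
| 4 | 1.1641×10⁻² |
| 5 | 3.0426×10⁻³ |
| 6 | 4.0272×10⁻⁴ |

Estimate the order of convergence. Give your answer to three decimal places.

p ≈ ln(‖r_6‖/‖r_5‖) / ln(‖r_5‖/‖r_4‖)
  = ln(4.0272×10⁻⁴/3.0426×10⁻³) / ln(3.0426×10⁻³/1.1641×10⁻²)
  = ln(0.13236) / ln(0.261369)
  = -2.022230 / -1.341822 ≈ 1.507078

1.507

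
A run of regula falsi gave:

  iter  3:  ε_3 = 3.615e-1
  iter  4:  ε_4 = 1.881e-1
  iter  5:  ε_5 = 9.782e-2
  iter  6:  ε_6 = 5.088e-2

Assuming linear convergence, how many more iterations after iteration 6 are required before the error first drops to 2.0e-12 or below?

Rate ρ ≈ ε_6/ε_5 = 5.088e-2/9.782e-2 = 0.5201.
After j more steps, ε_{6+j} ≈ 5.088e-2·ρ^j; need ρ^j ≤ 2.0e-12/5.088e-2 = 3.93082e-11.
j ≥ ln(3.93082e-11)/ln(0.5201) = -23.9596/-0.65373 = 36.651.
So 37 more iterations are needed.

37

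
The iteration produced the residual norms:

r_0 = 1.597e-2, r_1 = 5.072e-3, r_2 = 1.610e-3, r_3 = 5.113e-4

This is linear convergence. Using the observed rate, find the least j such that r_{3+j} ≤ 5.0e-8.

9

Rate ρ ≈ r_3/r_2 = 5.113e-4/1.610e-3 = 0.3176.
After j more steps, r_{3+j} ≈ 5.113e-4·ρ^j; need ρ^j ≤ 5.0e-8/5.113e-4 = 9.77899e-05.
j ≥ ln(9.77899e-05)/ln(0.3176) = -9.2327/-1.14696 = 8.050.
So 9 more iterations are needed.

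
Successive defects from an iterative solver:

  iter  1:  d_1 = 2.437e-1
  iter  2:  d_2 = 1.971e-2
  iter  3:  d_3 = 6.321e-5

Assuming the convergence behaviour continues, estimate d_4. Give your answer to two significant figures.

1.3e-10

First estimate the order: p ≈ ln(d_3/d_2) / ln(d_2/d_1) = ln(6.321e-5/1.971e-2)/ln(1.971e-2/2.437e-1) = ln(0.003207)/ln(0.0808781) ≈ 2.2834.
Then d_4 ≈ d_3·(d_3/d_2)^p = 6.321e-5·(0.003207)^2.2834 = 6.321e-5·2.02035e-06 ≈ 1.277e-10.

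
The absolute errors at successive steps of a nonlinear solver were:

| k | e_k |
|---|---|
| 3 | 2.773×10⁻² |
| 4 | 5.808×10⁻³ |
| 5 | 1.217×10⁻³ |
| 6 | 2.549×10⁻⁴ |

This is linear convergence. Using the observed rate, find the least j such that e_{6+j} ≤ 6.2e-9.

Rate ρ ≈ e_6/e_5 = 2.549×10⁻⁴/1.217×10⁻³ = 0.2094.
After j more steps, e_{6+j} ≈ 2.549×10⁻⁴·ρ^j; need ρ^j ≤ 6.2e-9/2.549×10⁻⁴ = 2.43233e-05.
j ≥ ln(2.43233e-05)/ln(0.2094) = -10.6241/-1.56351 = 6.795.
So 7 more iterations are needed.

7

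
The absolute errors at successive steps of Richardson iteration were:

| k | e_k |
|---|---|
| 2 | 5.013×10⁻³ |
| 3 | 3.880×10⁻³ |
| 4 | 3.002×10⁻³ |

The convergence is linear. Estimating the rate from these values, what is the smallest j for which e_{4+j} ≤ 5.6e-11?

Rate ρ ≈ e_4/e_3 = 3.002×10⁻³/3.880×10⁻³ = 0.7737.
After j more steps, e_{4+j} ≈ 3.002×10⁻³·ρ^j; need ρ^j ≤ 5.6e-11/3.002×10⁻³ = 1.86542e-08.
j ≥ ln(1.86542e-08)/ln(0.7737) = -17.7972/-0.25657 = 69.366.
So 70 more iterations are needed.

70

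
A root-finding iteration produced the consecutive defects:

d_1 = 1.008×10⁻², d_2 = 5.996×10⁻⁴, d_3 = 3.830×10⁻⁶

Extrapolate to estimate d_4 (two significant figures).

First estimate the order: p ≈ ln(d_3/d_2) / ln(d_2/d_1) = ln(3.830×10⁻⁶/5.996×10⁻⁴)/ln(5.996×10⁻⁴/1.008×10⁻²) = ln(0.00638759)/ln(0.0594841) ≈ 1.7907.
Then d_4 ≈ d_3·(d_3/d_2)^p = 3.830×10⁻⁶·(0.00638759)^1.7907 = 3.830×10⁻⁶·0.000117494 ≈ 4.5e-10.

4.5e-10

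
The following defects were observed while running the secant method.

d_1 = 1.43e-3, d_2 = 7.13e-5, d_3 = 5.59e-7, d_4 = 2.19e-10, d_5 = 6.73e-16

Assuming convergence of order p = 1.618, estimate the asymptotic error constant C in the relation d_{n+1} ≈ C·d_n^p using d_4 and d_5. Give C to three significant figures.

C ≈ d_5 / d_4^1.618
  = 6.73e-16 / (2.19e-10)^1.618
  = 6.73e-16 / 2.34876e-16 ≈ 2.8653

2.87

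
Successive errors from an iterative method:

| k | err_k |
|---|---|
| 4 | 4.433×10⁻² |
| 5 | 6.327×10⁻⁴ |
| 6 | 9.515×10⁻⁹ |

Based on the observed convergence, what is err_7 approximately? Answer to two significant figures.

First estimate the order: p ≈ ln(err_6/err_5) / ln(err_5/err_4) = ln(9.515×10⁻⁹/6.327×10⁻⁴)/ln(6.327×10⁻⁴/4.433×10⁻²) = ln(1.50387e-05)/ln(0.0142725) ≈ 2.6133.
Then err_7 ≈ err_6·(err_6/err_5)^p = 9.515×10⁻⁹·(1.50387e-05)^2.6133 = 9.515×10⁻⁹·2.49232e-13 ≈ 2.371e-21.

2.4e-21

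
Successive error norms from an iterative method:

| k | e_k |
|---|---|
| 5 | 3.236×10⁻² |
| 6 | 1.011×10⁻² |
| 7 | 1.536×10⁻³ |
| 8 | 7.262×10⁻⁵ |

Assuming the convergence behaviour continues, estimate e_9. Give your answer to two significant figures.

First estimate the order: p ≈ ln(e_8/e_7) / ln(e_7/e_6) = ln(7.262×10⁻⁵/1.536×10⁻³)/ln(1.536×10⁻³/1.011×10⁻²) = ln(0.0472786)/ln(0.151929) ≈ 1.6195.
Then e_9 ≈ e_8·(e_8/e_7)^p = 7.262×10⁻⁵·(0.0472786)^1.6195 = 7.262×10⁻⁵·0.0071387 ≈ 5.184e-07.

5.2e-7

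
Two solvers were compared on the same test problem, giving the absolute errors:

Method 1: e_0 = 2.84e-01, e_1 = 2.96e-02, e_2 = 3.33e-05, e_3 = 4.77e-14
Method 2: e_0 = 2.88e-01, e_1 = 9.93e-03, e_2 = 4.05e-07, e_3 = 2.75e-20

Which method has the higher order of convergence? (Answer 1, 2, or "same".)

same

Method 1: p ≈ ln(4.77e-14/3.33e-05)/ln(3.33e-05/2.96e-02) ≈ 3.00.
Method 2: p ≈ ln(2.75e-20/4.05e-07)/ln(4.05e-07/9.93e-03) ≈ 3.00.
Both orders ≈ 3.0 — effectively the same.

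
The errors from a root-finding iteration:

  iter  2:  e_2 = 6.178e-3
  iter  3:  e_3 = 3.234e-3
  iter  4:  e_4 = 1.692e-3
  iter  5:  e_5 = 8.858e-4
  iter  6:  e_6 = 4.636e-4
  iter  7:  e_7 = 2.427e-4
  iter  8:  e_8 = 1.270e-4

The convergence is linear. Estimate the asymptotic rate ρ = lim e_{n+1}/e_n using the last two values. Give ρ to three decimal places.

0.523

ρ ≈ e_8/e_7 = 1.270e-4/2.427e-4 = 0.52328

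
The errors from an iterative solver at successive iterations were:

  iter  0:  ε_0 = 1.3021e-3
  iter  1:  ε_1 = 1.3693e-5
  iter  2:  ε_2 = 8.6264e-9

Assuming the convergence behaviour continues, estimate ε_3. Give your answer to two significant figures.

5.7e-14

First estimate the order: p ≈ ln(ε_2/ε_1) / ln(ε_1/ε_0) = ln(8.6264e-9/1.3693e-5)/ln(1.3693e-5/1.3021e-3) = ln(0.000629986)/ln(0.0105161) ≈ 1.6180.
Then ε_3 ≈ ε_2·(ε_2/ε_1)^p = 8.6264e-9·(0.000629986)^1.6180 = 8.6264e-9·6.62701e-06 ≈ 5.717e-14.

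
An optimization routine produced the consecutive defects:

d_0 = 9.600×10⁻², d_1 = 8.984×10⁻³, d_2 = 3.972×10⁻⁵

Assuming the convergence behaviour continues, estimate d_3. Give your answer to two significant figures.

First estimate the order: p ≈ ln(d_2/d_1) / ln(d_1/d_0) = ln(3.972×10⁻⁵/8.984×10⁻³)/ln(8.984×10⁻³/9.600×10⁻²) = ln(0.00442119)/ln(0.0935833) ≈ 2.2885.
Then d_3 ≈ d_2·(d_2/d_1)^p = 3.972×10⁻⁵·(0.00442119)^2.2885 = 3.972×10⁻⁵·4.09088e-06 ≈ 1.625e-10.

1.6e-10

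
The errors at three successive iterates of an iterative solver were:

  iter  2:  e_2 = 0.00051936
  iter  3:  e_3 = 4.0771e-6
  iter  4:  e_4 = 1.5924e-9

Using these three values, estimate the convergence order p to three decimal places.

1.619

p ≈ ln(e_4/e_3) / ln(e_3/e_2)
  = ln(1.5924e-9/4.0771e-6) / ln(4.0771e-6/0.00051936)
  = ln(0.000390572) / ln(0.00785024)
  = -7.847898 / -4.847211 ≈ 1.619054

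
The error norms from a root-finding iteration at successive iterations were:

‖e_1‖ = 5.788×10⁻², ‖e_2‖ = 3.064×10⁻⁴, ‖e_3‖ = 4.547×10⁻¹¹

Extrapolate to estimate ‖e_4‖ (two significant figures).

1.5e-31

First estimate the order: p ≈ ln(‖e_3‖/‖e_2‖) / ln(‖e_2‖/‖e_1‖) = ln(4.547×10⁻¹¹/3.064×10⁻⁴)/ln(3.064×10⁻⁴/5.788×10⁻²) = ln(1.48401e-07)/ln(0.00529371) ≈ 2.9999.
Then ‖e_4‖ ≈ ‖e_3‖·(‖e_3‖/‖e_2‖)^p = 4.547×10⁻¹¹·(1.48401e-07)^2.9999 = 4.547×10⁻¹¹·3.27336e-21 ≈ 1.488e-31.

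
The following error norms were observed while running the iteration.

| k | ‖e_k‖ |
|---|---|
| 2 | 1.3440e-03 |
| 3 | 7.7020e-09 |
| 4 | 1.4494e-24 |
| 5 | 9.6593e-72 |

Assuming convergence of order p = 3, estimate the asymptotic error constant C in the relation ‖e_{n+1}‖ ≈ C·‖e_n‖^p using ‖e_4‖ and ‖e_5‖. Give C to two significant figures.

3.2

C ≈ ‖e_5‖ / ‖e_4‖^3
  = 9.6593e-72 / (1.4494e-24)^3
  = 9.6593e-72 / 3.04484e-72 ≈ 3.1723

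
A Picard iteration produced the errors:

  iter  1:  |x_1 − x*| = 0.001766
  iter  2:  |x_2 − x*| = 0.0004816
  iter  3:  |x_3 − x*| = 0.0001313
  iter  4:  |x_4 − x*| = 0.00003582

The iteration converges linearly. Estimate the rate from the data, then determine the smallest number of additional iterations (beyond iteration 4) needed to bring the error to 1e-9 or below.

Rate ρ ≈ |x_4 − x*|/|x_3 − x*| = 0.00003582/0.0001313 = 0.2728.
After j more steps, |x_{4+j} − x*| ≈ 0.00003582·ρ^j; need ρ^j ≤ 1e-9/0.00003582 = 2.79174e-05.
j ≥ ln(2.79174e-05)/ln(0.2728) = -10.4863/-1.29902 = 8.072.
So 9 more iterations are needed.

9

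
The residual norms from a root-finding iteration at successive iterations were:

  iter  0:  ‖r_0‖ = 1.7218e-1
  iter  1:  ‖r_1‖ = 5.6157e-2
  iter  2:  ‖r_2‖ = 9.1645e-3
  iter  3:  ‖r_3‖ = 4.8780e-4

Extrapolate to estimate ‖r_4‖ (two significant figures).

4.2e-6

First estimate the order: p ≈ ln(‖r_3‖/‖r_2‖) / ln(‖r_2‖/‖r_1‖) = ln(4.8780e-4/9.1645e-3)/ln(9.1645e-3/5.6157e-2) = ln(0.0532271)/ln(0.163194) ≈ 1.6180.
Then ‖r_4‖ ≈ ‖r_3‖·(‖r_3‖/‖r_2‖)^p = 4.8780e-4·(0.0532271)^1.6180 = 4.8780e-4·0.00868726 ≈ 4.238e-06.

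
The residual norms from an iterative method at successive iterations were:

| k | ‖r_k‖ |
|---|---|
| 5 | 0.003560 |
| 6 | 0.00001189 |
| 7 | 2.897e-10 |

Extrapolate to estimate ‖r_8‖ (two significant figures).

First estimate the order: p ≈ ln(‖r_7‖/‖r_6‖) / ln(‖r_6‖/‖r_5‖) = ln(2.897e-10/0.00001189)/ln(0.00001189/0.003560) = ln(2.4365e-05)/ln(0.00333989) ≈ 1.8630.
Then ‖r_8‖ ≈ ‖r_7‖·(‖r_7‖/‖r_6‖)^p = 2.897e-10·(2.4365e-05)^1.8630 = 2.897e-10·2.54417e-09 ≈ 7.37e-19.

7.4e-19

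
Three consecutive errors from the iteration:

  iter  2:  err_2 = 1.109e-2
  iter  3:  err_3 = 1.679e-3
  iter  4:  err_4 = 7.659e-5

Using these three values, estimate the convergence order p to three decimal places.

p ≈ ln(err_4/err_3) / ln(err_3/err_2)
  = ln(7.659e-5/1.679e-3) / ln(1.679e-3/1.109e-2)
  = ln(0.0456164) / ln(0.151398)
  = -3.087488 / -1.887843 ≈ 1.635458

1.635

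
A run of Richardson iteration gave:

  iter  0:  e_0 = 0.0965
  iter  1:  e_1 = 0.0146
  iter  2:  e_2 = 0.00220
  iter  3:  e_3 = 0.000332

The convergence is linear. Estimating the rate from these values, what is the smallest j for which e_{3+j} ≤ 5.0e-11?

Rate ρ ≈ e_3/e_2 = 0.000332/0.00220 = 0.1509.
After j more steps, e_{3+j} ≈ 0.000332·ρ^j; need ρ^j ≤ 5.0e-11/0.000332 = 1.50602e-07.
j ≥ ln(1.50602e-07)/ln(0.1509) = -15.7086/-1.89114 = 8.306.
So 9 more iterations are needed.

9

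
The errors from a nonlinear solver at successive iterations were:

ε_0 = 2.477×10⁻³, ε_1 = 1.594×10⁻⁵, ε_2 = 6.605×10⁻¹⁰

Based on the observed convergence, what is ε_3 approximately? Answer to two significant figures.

First estimate the order: p ≈ ln(ε_2/ε_1) / ln(ε_1/ε_0) = ln(6.605×10⁻¹⁰/1.594×10⁻⁵)/ln(1.594×10⁻⁵/2.477×10⁻³) = ln(4.14366e-05)/ln(0.0064352) ≈ 1.9999.
Then ε_3 ≈ ε_2·(ε_2/ε_1)^p = 6.605×10⁻¹⁰·(4.14366e-05)^1.9999 = 6.605×10⁻¹⁰·1.71873e-09 ≈ 1.135e-18.

1.1e-18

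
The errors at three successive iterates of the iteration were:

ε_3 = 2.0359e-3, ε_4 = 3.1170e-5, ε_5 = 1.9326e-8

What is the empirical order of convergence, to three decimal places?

p ≈ ln(ε_5/ε_4) / ln(ε_4/ε_3)
  = ln(1.9326e-8/3.1170e-5) / ln(3.1170e-5/2.0359e-3)
  = ln(0.000620019) / ln(0.0153102)
  = -7.385760 / -4.179236 ≈ 1.767251

1.767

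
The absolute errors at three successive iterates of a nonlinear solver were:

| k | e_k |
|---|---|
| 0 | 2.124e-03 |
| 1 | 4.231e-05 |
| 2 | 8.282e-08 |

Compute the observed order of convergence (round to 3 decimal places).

1.592

p ≈ ln(e_2/e_1) / ln(e_1/e_0)
  = ln(8.282e-08/4.231e-05) / ln(4.231e-05/2.124e-03)
  = ln(0.00195746) / ln(0.01992)
  = -6.236108 / -3.916031 ≈ 1.592456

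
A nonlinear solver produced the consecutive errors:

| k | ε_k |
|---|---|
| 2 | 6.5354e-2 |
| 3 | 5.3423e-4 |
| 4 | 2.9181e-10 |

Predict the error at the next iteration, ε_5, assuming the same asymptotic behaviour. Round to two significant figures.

First estimate the order: p ≈ ln(ε_4/ε_3) / ln(ε_3/ε_2) = ln(2.9181e-10/5.3423e-4)/ln(5.3423e-4/6.5354e-2) = ln(5.46225e-07)/ln(0.0081744) ≈ 3.0000.
Then ε_5 ≈ ε_4·(ε_4/ε_3)^p = 2.9181e-10·(5.46225e-07)^3.0000 = 2.9181e-10·1.62973e-19 ≈ 4.756e-29.

4.8e-29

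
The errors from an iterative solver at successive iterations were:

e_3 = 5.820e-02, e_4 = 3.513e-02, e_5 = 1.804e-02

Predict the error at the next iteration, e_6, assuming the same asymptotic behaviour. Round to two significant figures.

First estimate the order: p ≈ ln(e_5/e_4) / ln(e_4/e_3) = ln(1.804e-02/3.513e-02)/ln(3.513e-02/5.820e-02) = ln(0.513521)/ln(0.603608) ≈ 1.3202.
Then e_6 ≈ e_5·(e_5/e_4)^p = 1.804e-02·(0.513521)^1.3202 = 1.804e-02·0.414838 ≈ 0.007484.

7.5e-3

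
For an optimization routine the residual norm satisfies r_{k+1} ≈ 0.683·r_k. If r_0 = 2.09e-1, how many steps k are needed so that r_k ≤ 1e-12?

After k steps, r_k ≈ 2.09e-1·0.683^k.
Need 0.683^k ≤ 1e-12/2.09e-1 = 4.78469e-12.
k ≥ ln(4.78469e-12)/ln(0.683) = -26.0656/-0.38126 = 68.367.
Smallest integer k = 69.

69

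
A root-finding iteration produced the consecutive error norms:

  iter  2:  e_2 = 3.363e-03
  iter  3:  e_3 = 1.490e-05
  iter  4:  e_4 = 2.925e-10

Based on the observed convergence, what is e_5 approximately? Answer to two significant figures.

1.1e-19

First estimate the order: p ≈ ln(e_4/e_3) / ln(e_3/e_2) = ln(2.925e-10/1.490e-05)/ln(1.490e-05/3.363e-03) = ln(1.96309e-05)/ln(0.00443057) ≈ 2.0000.
Then e_5 ≈ e_4·(e_4/e_3)^p = 2.925e-10·(1.96309e-05)^2.0000 = 2.925e-10·3.85372e-10 ≈ 1.127e-19.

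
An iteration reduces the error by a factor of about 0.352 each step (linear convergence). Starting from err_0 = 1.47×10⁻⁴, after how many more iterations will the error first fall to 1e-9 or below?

12

After k steps, err_k ≈ 1.47×10⁻⁴·0.352^k.
Need 0.352^k ≤ 1e-9/1.47×10⁻⁴ = 6.80272e-06.
k ≥ ln(6.80272e-06)/ln(0.352) = -11.8982/-1.04412 = 11.395.
Smallest integer k = 12.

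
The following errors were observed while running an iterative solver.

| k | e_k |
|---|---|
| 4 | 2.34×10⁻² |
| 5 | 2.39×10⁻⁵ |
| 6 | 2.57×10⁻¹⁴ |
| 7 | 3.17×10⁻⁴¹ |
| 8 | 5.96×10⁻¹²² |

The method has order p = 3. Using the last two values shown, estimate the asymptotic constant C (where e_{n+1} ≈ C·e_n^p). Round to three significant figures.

1.87

C ≈ e_8 / e_7^3
  = 5.96×10⁻¹²² / (3.17×10⁻⁴¹)^3
  = 5.96×10⁻¹²² / 3.1855e-122 ≈ 1.871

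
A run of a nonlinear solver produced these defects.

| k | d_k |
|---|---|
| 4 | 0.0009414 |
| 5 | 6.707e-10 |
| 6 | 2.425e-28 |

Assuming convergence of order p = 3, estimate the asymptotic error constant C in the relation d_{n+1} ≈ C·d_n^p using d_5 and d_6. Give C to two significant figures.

0.80

C ≈ d_6 / d_5^3
  = 2.425e-28 / (6.707e-10)^3
  = 2.425e-28 / 3.01707e-28 ≈ 0.80376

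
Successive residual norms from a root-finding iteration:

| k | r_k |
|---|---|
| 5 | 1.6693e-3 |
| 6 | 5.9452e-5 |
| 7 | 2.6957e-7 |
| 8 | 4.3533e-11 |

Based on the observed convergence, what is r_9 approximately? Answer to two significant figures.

First estimate the order: p ≈ ln(r_8/r_7) / ln(r_7/r_6) = ln(4.3533e-11/2.6957e-7)/ln(2.6957e-7/5.9452e-5) = ln(0.000161491)/ln(0.00453425) ≈ 1.6180.
Then r_9 ≈ r_8·(r_8/r_7)^p = 4.3533e-11·(0.000161491)^1.6180 = 4.3533e-11·7.3246e-07 ≈ 3.189e-17.

3.2e-17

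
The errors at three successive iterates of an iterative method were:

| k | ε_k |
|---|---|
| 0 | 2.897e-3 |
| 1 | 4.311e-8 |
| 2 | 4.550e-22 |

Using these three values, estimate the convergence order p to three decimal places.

p ≈ ln(ε_2/ε_1) / ln(ε_1/ε_0)
  = ln(4.550e-22/4.311e-8) / ln(4.311e-8/2.897e-3)
  = ln(1.05544e-14) / ln(1.48809e-05)
  = -32.182234 / -11.115432 ≈ 2.895275

2.895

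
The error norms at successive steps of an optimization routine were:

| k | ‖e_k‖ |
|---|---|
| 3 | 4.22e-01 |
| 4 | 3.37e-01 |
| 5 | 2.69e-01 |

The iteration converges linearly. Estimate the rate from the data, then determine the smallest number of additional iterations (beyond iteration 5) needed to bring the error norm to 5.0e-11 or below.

Rate ρ ≈ ‖e_5‖/‖e_4‖ = 2.69e-01/3.37e-01 = 0.7982.
After j more steps, ‖e_{5+j}‖ ≈ 2.69e-01·ρ^j; need ρ^j ≤ 5.0e-11/2.69e-01 = 1.85874e-10.
j ≥ ln(1.85874e-10)/ln(0.7982) = -22.4060/-0.22540 = 99.406.
So 100 more iterations are needed.

100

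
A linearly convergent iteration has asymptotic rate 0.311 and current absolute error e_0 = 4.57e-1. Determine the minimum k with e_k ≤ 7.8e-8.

After k steps, e_k ≈ 4.57e-1·0.311^k.
Need 0.311^k ≤ 7.8e-8/4.57e-1 = 1.70678e-07.
k ≥ ln(1.70678e-07)/ln(0.311) = -15.5835/-1.16796 = 13.342.
Smallest integer k = 14.

14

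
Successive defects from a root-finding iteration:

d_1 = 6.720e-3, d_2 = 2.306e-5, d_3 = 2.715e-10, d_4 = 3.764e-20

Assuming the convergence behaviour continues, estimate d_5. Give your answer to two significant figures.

7.2e-40

First estimate the order: p ≈ ln(d_4/d_3) / ln(d_3/d_2) = ln(3.764e-20/2.715e-10)/ln(2.715e-10/2.306e-5) = ln(1.38637e-10)/ln(1.17736e-05) ≈ 2.0000.
Then d_5 ≈ d_4·(d_4/d_3)^p = 3.764e-20·(1.38637e-10)^2.0000 = 3.764e-20·1.92202e-20 ≈ 7.234e-40.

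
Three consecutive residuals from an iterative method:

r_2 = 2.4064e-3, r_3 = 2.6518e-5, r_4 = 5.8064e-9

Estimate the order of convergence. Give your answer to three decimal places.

1.869

p ≈ ln(r_4/r_3) / ln(r_3/r_2)
  = ln(5.8064e-9/2.6518e-5) / ln(2.6518e-5/2.4064e-3)
  = ln(0.000218961) / ln(0.0110198)
  = -8.426617 / -4.508062 ≈ 1.869233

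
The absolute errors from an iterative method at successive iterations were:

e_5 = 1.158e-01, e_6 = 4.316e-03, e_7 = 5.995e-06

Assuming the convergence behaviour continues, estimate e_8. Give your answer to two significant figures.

First estimate the order: p ≈ ln(e_7/e_6) / ln(e_6/e_5) = ln(5.995e-06/4.316e-03)/ln(4.316e-03/1.158e-01) = ln(0.00138902)/ln(0.0372712) ≈ 2.0000.
Then e_8 ≈ e_7·(e_7/e_6)^p = 5.995e-06·(0.00138902)^2.0000 = 5.995e-06·1.92938e-06 ≈ 1.157e-11.

1.2e-11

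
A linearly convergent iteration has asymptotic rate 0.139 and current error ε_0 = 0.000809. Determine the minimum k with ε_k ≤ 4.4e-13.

11

After k steps, ε_k ≈ 0.000809·0.139^k.
Need 0.139^k ≤ 4.4e-13/0.000809 = 5.43881e-10.
k ≥ ln(5.43881e-10)/ln(0.139) = -21.3323/-1.97328 = 10.811.
Smallest integer k = 11.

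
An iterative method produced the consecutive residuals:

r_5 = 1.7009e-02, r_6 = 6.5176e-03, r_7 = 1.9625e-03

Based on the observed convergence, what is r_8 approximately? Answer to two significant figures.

First estimate the order: p ≈ ln(r_7/r_6) / ln(r_6/r_5) = ln(1.9625e-03/6.5176e-03)/ln(6.5176e-03/1.7009e-02) = ln(0.301108)/ln(0.383185) ≈ 1.2513.
Then r_8 ≈ r_7·(r_7/r_6)^p = 1.9625e-03·(0.301108)^1.2513 = 1.9625e-03·0.222703 ≈ 0.0004371.

4.4e-4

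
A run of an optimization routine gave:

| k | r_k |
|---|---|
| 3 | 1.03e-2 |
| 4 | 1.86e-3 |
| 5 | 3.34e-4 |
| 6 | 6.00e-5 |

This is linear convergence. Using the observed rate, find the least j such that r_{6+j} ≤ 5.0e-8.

Rate ρ ≈ r_6/r_5 = 6.00e-5/3.34e-4 = 0.1796.
After j more steps, r_{6+j} ≈ 6.00e-5·ρ^j; need ρ^j ≤ 5.0e-8/6.00e-5 = 0.000833333.
j ≥ ln(0.000833333)/ln(0.1796) = -7.0901/-1.71702 = 4.129.
So 5 more iterations are needed.

5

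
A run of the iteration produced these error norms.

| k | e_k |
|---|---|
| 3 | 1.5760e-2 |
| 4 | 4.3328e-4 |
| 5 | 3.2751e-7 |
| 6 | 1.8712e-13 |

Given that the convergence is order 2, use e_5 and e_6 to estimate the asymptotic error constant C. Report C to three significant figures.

C ≈ e_6 / e_5^2
  = 1.8712e-13 / (3.2751e-7)^2
  = 1.8712e-13 / 1.07263e-13 ≈ 1.7445

1.74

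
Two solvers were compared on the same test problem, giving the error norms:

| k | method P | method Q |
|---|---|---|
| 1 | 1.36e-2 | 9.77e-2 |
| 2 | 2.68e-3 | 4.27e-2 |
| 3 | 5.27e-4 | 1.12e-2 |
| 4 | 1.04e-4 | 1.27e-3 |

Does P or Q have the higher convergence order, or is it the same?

Method P: p ≈ ln(1.04e-4/5.27e-4)/ln(5.27e-4/2.68e-3) ≈ 1.00.
Method Q: p ≈ ln(1.27e-3/1.12e-2)/ln(1.12e-2/4.27e-2) ≈ 1.63.
Method Q has the higher order (≈1.6 vs ≈1.0).

Q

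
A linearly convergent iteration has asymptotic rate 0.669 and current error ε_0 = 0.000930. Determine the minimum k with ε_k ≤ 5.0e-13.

After k steps, ε_k ≈ 0.000930·0.669^k.
Need 0.669^k ≤ 5.0e-13/0.000930 = 5.37634e-10.
k ≥ ln(5.37634e-10)/ln(0.669) = -21.3438/-0.40197 = 53.098.
Smallest integer k = 54.

54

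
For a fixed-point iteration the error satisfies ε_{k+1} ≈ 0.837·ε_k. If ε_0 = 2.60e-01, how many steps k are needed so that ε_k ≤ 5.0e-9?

100

After k steps, ε_k ≈ 2.60e-01·0.837^k.
Need 0.837^k ≤ 5.0e-9/2.60e-01 = 1.92308e-08.
k ≥ ln(1.92308e-08)/ln(0.837) = -17.7668/-0.17793 = 99.853.
Smallest integer k = 100.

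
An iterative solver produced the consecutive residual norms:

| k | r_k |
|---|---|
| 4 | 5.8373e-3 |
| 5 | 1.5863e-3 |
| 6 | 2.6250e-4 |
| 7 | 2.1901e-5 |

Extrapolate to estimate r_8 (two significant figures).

7.1e-7

First estimate the order: p ≈ ln(r_7/r_6) / ln(r_6/r_5) = ln(2.1901e-5/2.6250e-4)/ln(2.6250e-4/1.5863e-3) = ln(0.0834324)/ln(0.165479) ≈ 1.3807.
Then r_8 ≈ r_7·(r_7/r_6)^p = 2.1901e-5·(0.0834324)^1.3807 = 2.1901e-5·0.0324106 ≈ 7.098e-07.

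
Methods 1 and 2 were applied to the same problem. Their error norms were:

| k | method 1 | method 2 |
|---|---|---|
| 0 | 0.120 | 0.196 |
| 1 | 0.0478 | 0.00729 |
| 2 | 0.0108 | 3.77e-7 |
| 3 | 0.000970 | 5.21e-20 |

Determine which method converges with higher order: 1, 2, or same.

Method 1: p ≈ ln(0.000970/0.0108)/ln(0.0108/0.0478) ≈ 1.62.
Method 2: p ≈ ln(5.21e-20/3.77e-7)/ln(3.77e-7/0.00729) ≈ 3.00.
Method 2 has the higher order (≈3.0 vs ≈1.6).

2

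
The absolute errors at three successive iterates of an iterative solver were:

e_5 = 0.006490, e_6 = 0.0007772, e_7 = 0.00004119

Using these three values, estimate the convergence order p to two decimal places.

p ≈ ln(e_7/e_6) / ln(e_6/e_5)
  = ln(0.00004119/0.0007772) / ln(0.0007772/0.006490)
  = ln(0.0529979) / ln(0.119753)
  = -2.93750 / -2.12232 ≈ 1.38410

1.38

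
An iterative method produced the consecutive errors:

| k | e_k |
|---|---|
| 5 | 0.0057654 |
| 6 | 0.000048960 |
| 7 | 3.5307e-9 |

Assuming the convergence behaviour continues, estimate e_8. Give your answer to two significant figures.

1.8e-17

First estimate the order: p ≈ ln(e_7/e_6) / ln(e_6/e_5) = ln(3.5307e-9/0.000048960)/ln(0.000048960/0.0057654) = ln(7.2114e-05)/ln(0.00849204) ≈ 2.0000.
Then e_8 ≈ e_7·(e_7/e_6)^p = 3.5307e-9·(7.2114e-05)^2.0000 = 3.5307e-9·5.20043e-09 ≈ 1.836e-17.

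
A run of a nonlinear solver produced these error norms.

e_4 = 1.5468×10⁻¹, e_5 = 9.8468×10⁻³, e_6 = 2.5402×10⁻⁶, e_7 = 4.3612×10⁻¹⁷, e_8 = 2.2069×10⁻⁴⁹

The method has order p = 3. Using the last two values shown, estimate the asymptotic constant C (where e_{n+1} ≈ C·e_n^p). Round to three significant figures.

2.66

C ≈ e_8 / e_7^3
  = 2.2069×10⁻⁴⁹ / (4.3612×10⁻¹⁷)^3
  = 2.2069×10⁻⁴⁹ / 8.29503e-50 ≈ 2.6605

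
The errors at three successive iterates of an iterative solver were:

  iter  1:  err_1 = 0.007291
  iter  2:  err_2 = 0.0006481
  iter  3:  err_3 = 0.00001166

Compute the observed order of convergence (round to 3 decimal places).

p ≈ ln(err_3/err_2) / ln(err_2/err_1)
  = ln(0.00001166/0.0006481) / ln(0.0006481/0.007291)
  = ln(0.0179911) / ln(0.0888904)
  = -4.017878 / -2.420351 ≈ 1.660039

1.660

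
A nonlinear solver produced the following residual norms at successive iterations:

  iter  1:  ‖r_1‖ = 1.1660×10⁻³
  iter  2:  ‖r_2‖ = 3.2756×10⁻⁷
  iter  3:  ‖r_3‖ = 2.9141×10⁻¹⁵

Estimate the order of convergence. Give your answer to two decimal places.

p ≈ ln(‖r_3‖/‖r_2‖) / ln(‖r_2‖/‖r_1‖)
  = ln(2.9141×10⁻¹⁵/3.2756×10⁻⁷) / ln(3.2756×10⁻⁷/1.1660×10⁻³)
  = ln(8.89639e-09) / ln(0.000280926)
  = -18.53762 / -8.17742 ≈ 2.26693

2.27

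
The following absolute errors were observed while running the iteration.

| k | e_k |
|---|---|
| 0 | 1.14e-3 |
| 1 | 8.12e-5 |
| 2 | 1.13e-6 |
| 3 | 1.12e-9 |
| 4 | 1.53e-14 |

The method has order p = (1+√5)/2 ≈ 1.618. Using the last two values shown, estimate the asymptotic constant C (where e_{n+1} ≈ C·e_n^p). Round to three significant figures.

4.65

C ≈ e_4 / e_3^1.618
  = 1.53e-14 / (1.12e-9)^1.618
  = 1.53e-14 / 3.29333e-15 ≈ 4.6458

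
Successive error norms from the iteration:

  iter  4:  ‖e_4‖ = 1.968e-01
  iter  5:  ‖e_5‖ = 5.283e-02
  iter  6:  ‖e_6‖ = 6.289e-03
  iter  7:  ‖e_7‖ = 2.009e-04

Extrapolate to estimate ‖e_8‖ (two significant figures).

7.6e-7

First estimate the order: p ≈ ln(‖e_7‖/‖e_6‖) / ln(‖e_6‖/‖e_5‖) = ln(2.009e-04/6.289e-03)/ln(6.289e-03/5.283e-02) = ln(0.0319447)/ln(0.119042) ≈ 1.6181.
Then ‖e_8‖ ≈ ‖e_7‖·(‖e_7‖/‖e_6‖)^p = 2.009e-04·(0.0319447)^1.6181 = 2.009e-04·0.00380161 ≈ 7.637e-07.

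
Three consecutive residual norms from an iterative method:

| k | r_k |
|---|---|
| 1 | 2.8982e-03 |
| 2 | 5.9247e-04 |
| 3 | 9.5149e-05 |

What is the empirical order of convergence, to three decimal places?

p ≈ ln(r_3/r_2) / ln(r_2/r_1)
  = ln(9.5149e-05/5.9247e-04) / ln(5.9247e-04/2.8982e-03)
  = ln(0.160597) / ln(0.204427)
  = -1.828857 / -1.587544 ≈ 1.152004

1.152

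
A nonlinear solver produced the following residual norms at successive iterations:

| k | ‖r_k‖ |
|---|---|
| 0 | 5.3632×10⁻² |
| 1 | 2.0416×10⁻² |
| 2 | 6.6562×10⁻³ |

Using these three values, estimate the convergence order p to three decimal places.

p ≈ ln(‖r_2‖/‖r_1‖) / ln(‖r_1‖/‖r_0‖)
  = ln(6.6562×10⁻³/2.0416×10⁻²) / ln(2.0416×10⁻²/5.3632×10⁻²)
  = ln(0.326029) / ln(0.380668)
  = -1.120769 / -0.965828 ≈ 1.160423

1.160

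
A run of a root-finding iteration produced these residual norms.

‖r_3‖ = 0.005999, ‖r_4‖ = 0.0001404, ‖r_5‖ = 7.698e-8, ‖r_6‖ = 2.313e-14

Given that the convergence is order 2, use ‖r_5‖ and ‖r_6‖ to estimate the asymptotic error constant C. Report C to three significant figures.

3.90

C ≈ ‖r_6‖ / ‖r_5‖^2
  = 2.313e-14 / (7.698e-8)^2
  = 2.313e-14 / 5.92592e-15 ≈ 3.9032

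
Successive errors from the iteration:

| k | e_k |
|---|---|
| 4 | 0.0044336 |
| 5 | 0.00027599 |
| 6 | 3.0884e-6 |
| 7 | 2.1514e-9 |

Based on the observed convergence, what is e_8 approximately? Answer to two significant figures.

First estimate the order: p ≈ ln(e_7/e_6) / ln(e_6/e_5) = ln(2.1514e-9/3.0884e-6)/ln(3.0884e-6/0.00027599) = ln(0.000696607)/ln(0.0111903) ≈ 1.6180.
Then e_8 ≈ e_7·(e_7/e_6)^p = 2.1514e-9·(0.000696607)^1.6180 = 2.1514e-9·7.79748e-06 ≈ 1.678e-14.

1.7e-14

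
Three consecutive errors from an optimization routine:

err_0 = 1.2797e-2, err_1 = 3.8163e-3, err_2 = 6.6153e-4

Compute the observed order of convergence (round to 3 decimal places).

1.448

p ≈ ln(err_2/err_1) / ln(err_1/err_0)
  = ln(6.6153e-4/3.8163e-3) / ln(3.8163e-3/1.2797e-2)
  = ln(0.173343) / ln(0.298218)
  = -1.752483 / -1.209931 ≈ 1.448416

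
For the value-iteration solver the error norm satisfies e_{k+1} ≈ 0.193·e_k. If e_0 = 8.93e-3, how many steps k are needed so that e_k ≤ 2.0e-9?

10

After k steps, e_k ≈ 8.93e-3·0.193^k.
Need 0.193^k ≤ 2.0e-9/8.93e-3 = 2.23964e-07.
k ≥ ln(2.23964e-07)/ln(0.193) = -15.3118/-1.64507 = 9.308.
Smallest integer k = 10.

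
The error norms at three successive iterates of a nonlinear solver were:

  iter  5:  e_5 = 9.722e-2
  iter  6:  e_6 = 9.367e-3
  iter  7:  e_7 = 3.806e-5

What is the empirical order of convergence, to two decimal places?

p ≈ ln(e_7/e_6) / ln(e_6/e_5)
  = ln(3.806e-5/9.367e-3) / ln(9.367e-3/9.722e-2)
  = ln(0.0040632) / ln(0.0963485)
  = -5.50578 / -2.33978 ≈ 2.35312

2.35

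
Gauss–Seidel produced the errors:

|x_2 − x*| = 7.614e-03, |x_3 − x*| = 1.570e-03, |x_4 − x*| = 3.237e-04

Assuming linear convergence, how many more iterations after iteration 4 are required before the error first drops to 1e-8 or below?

Rate ρ ≈ |x_4 − x*|/|x_3 − x*| = 3.237e-04/1.570e-03 = 0.2062.
After j more steps, |x_{4+j} − x*| ≈ 3.237e-04·ρ^j; need ρ^j ≤ 1e-8/3.237e-04 = 3.08928e-05.
j ≥ ln(3.08928e-05)/ln(0.2062) = -10.3850/-1.57891 = 6.577.
So 7 more iterations are needed.

7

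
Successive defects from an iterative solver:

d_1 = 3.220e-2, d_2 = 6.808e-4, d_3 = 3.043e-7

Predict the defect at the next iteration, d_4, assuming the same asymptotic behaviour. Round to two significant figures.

6.1e-14

First estimate the order: p ≈ ln(d_3/d_2) / ln(d_2/d_1) = ln(3.043e-7/6.808e-4)/ln(6.808e-4/3.220e-2) = ln(0.000446974)/ln(0.0211429) ≈ 2.0000.
Then d_4 ≈ d_3·(d_3/d_2)^p = 3.043e-7·(0.000446974)^2.0000 = 3.043e-7·1.99786e-07 ≈ 6.079e-14.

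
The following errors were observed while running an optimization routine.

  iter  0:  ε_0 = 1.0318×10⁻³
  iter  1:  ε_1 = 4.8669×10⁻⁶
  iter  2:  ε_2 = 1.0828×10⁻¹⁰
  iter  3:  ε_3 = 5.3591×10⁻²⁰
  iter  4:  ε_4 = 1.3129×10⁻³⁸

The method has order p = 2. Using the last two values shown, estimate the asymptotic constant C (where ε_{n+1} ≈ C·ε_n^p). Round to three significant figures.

C ≈ ε_4 / ε_3^2
  = 1.3129×10⁻³⁸ / (5.3591×10⁻²⁰)^2
  = 1.3129×10⁻³⁸ / 2.872e-39 ≈ 4.5714

4.57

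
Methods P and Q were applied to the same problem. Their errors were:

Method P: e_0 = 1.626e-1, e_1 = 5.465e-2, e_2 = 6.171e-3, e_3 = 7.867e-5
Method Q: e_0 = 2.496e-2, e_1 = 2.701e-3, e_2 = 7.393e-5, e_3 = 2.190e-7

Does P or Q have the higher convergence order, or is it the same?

Method P: p ≈ ln(7.867e-5/6.171e-3)/ln(6.171e-3/5.465e-2) ≈ 2.00.
Method Q: p ≈ ln(2.190e-7/7.393e-5)/ln(7.393e-5/2.701e-3) ≈ 1.62.
Method P has the higher order (≈2.0 vs ≈1.6).

P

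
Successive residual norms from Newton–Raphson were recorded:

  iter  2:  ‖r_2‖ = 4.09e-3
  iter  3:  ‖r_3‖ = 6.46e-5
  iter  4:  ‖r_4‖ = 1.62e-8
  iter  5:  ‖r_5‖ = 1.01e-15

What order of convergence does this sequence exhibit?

2

Consecutive ratios: ‖r_5‖/‖r_4‖ = 1.01e-15/1.62e-8 = 6.23457e-08, ‖r_4‖/‖r_3‖ = 1.62e-8/6.46e-5 = 0.000250774.
p ≈ ln(6.23457e-08)/ln(0.000250774) = -16.5906/-8.2910 ≈ 2.00.
So the convergence is quadratic (order 2).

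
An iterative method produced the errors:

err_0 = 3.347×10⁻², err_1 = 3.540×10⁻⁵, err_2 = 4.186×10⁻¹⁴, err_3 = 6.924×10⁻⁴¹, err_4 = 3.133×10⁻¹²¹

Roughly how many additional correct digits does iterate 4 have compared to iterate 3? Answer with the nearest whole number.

Digits gained ≈ log₁₀(err_3/err_4) = log₁₀(6.924×10⁻⁴¹/3.133×10⁻¹²¹) = log₁₀(2.21002e+80) ≈ 80.344.

80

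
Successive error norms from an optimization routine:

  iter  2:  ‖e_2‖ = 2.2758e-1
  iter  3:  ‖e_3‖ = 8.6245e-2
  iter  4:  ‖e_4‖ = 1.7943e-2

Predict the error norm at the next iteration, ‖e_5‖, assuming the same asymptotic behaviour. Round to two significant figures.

1.4e-3

First estimate the order: p ≈ ln(‖e_4‖/‖e_3‖) / ln(‖e_3‖/‖e_2‖) = ln(1.7943e-2/8.6245e-2)/ln(8.6245e-2/2.2758e-1) = ln(0.208047)/ln(0.378966) ≈ 1.6180.
Then ‖e_5‖ ≈ ‖e_4‖·(‖e_4‖/‖e_3‖)^p = 1.7943e-2·(0.208047)^1.6180 = 1.7943e-2·0.078847 ≈ 0.001415.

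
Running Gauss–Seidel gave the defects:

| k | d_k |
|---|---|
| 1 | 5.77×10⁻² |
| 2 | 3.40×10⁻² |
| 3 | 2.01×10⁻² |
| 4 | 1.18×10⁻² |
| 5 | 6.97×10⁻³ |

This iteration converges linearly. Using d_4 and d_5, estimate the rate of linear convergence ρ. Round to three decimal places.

ρ ≈ d_5/d_4 = 6.97×10⁻³/1.18×10⁻² = 0.59068

0.591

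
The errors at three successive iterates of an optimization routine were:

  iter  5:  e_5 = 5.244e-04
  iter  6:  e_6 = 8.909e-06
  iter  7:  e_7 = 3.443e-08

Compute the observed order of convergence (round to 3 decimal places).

1.363

p ≈ ln(e_7/e_6) / ln(e_6/e_5)
  = ln(3.443e-08/8.909e-06) / ln(8.909e-06/5.244e-04)
  = ln(0.00386463) / ln(0.0169889)
  = -5.555889 / -4.075195 ≈ 1.363343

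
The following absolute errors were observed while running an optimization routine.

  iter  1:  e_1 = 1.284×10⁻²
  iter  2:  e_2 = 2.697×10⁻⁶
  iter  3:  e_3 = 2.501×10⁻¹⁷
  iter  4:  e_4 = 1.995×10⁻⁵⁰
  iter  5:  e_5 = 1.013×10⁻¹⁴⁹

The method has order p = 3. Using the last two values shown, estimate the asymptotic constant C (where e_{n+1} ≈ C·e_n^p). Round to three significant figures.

C ≈ e_5 / e_4^3
  = 1.013×10⁻¹⁴⁹ / (1.995×10⁻⁵⁰)^3
  = 1.013×10⁻¹⁴⁹ / 7.94015e-150 ≈ 1.2758

1.28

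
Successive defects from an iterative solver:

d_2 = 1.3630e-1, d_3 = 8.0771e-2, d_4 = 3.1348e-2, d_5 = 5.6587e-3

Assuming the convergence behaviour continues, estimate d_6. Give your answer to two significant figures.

First estimate the order: p ≈ ln(d_5/d_4) / ln(d_4/d_3) = ln(5.6587e-3/3.1348e-2)/ln(3.1348e-2/8.0771e-2) = ln(0.180512)/ln(0.38811) ≈ 1.8088.
Then d_6 ≈ d_5·(d_5/d_4)^p = 5.6587e-3·(0.180512)^1.8088 = 5.6587e-3·0.0452031 ≈ 0.0002558.

2.6e-4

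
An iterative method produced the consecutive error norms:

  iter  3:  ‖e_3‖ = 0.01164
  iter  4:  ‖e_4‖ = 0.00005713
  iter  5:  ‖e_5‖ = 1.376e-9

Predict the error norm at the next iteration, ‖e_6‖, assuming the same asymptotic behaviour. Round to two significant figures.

8.0e-19

First estimate the order: p ≈ ln(‖e_5‖/‖e_4‖) / ln(‖e_4‖/‖e_3‖) = ln(1.376e-9/0.00005713)/ln(0.00005713/0.01164) = ln(2.40854e-05)/ln(0.00490808) ≈ 2.0000.
Then ‖e_6‖ ≈ ‖e_5‖·(‖e_5‖/‖e_4‖)^p = 1.376e-9·(2.40854e-05)^2.0000 = 1.376e-9·5.80106e-10 ≈ 7.982e-19.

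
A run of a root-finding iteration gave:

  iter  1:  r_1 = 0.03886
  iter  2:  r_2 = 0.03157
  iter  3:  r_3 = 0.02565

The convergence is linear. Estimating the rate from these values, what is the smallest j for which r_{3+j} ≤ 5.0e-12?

108

Rate ρ ≈ r_3/r_2 = 0.02565/0.03157 = 0.8125.
After j more steps, r_{3+j} ≈ 0.02565·ρ^j; need ρ^j ≤ 5.0e-12/0.02565 = 1.94932e-10.
j ≥ ln(1.94932e-10)/ln(0.8125) = -22.3584/-0.20764 = 107.679.
So 108 more iterations are needed.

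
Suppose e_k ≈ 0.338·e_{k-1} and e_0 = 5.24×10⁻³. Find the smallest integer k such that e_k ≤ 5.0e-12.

After k steps, e_k ≈ 5.24×10⁻³·0.338^k.
Need 0.338^k ≤ 5.0e-12/5.24×10⁻³ = 9.54198e-10.
k ≥ ln(9.54198e-10)/ln(0.338) = -20.7701/-1.08471 = 19.148.
Smallest integer k = 20.

20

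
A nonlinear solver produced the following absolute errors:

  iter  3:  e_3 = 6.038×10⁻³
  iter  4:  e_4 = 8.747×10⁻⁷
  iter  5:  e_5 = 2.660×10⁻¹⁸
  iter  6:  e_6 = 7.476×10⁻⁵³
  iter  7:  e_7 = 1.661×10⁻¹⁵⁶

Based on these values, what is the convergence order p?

3

Consecutive ratios: e_7/e_6 = 1.661×10⁻¹⁵⁶/7.476×10⁻⁵³ = 2.22178e-104, e_6/e_5 = 7.476×10⁻⁵³/2.660×10⁻¹⁸ = 2.81053e-35.
p ≈ ln(2.22178e-104)/ln(2.81053e-35) = -238.6705/-79.5571 ≈ 3.00.
So the convergence is cubic (order 3).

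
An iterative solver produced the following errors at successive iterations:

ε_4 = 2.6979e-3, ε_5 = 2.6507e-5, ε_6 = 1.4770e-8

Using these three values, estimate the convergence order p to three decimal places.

p ≈ ln(ε_6/ε_5) / ln(ε_5/ε_4)
  = ln(1.4770e-8/2.6507e-5) / ln(2.6507e-5/2.6979e-3)
  = ln(0.000557211) / ln(0.00982505)
  = -7.492567 / -4.622820 ≈ 1.620778

1.621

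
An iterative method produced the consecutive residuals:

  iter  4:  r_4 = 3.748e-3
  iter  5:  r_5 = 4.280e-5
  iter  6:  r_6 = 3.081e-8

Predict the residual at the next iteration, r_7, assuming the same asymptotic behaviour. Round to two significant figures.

First estimate the order: p ≈ ln(r_6/r_5) / ln(r_5/r_4) = ln(3.081e-8/4.280e-5)/ln(4.280e-5/3.748e-3) = ln(0.00071986)/ln(0.0114194) ≈ 1.6180.
Then r_7 ≈ r_6·(r_6/r_5)^p = 3.081e-8·(0.00071986)^1.6180 = 3.081e-8·8.22294e-06 ≈ 2.533e-13.

2.5e-13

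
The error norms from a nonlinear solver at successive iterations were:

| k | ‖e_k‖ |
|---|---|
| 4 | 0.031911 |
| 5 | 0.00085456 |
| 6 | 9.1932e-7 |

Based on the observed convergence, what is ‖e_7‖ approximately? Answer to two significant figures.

First estimate the order: p ≈ ln(‖e_6‖/‖e_5‖) / ln(‖e_5‖/‖e_4‖) = ln(9.1932e-7/0.00085456)/ln(0.00085456/0.031911) = ln(0.00107578)/ln(0.0267795) ≈ 1.8880.
Then ‖e_7‖ ≈ ‖e_6‖·(‖e_6‖/‖e_5‖)^p = 9.1932e-7·(0.00107578)^1.8880 = 9.1932e-7·2.48825e-06 ≈ 2.287e-12.

2.3e-12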